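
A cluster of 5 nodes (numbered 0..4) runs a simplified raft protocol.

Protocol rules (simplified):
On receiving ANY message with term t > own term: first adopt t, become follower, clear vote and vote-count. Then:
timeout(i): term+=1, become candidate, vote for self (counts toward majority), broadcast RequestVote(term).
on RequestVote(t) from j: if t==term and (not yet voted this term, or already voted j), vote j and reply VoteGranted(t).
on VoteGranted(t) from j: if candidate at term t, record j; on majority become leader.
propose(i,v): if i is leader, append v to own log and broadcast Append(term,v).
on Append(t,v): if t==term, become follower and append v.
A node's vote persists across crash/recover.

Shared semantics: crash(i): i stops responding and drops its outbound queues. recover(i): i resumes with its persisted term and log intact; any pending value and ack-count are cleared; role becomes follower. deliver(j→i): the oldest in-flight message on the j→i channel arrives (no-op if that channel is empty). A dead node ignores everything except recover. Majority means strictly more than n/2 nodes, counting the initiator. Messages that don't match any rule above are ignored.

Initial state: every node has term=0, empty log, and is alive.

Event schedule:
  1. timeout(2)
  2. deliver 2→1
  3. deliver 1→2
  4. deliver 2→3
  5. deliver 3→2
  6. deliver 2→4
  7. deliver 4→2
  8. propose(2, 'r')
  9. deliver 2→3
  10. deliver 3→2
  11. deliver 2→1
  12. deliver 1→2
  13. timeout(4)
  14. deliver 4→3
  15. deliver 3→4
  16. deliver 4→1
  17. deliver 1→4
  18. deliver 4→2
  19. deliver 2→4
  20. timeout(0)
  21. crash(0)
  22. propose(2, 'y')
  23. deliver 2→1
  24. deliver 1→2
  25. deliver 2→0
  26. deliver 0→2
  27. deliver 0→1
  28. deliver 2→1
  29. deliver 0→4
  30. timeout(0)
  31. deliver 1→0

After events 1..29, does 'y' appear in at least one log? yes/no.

after 1 — timeout(2): n2:cand/t1/[-]
after 2 — deliver 2→1: n1:foll/t1/[-]
after 3 — deliver 1→2: ·
after 4 — deliver 2→3: n3:foll/t1/[-]
after 5 — deliver 3→2: n2:lead/t1/[-]
after 6 — deliver 2→4: n4:foll/t1/[-]
after 7 — deliver 4→2: ·
after 8 — propose(2,'r'): n2:lead/t1/[r]
after 9 — deliver 2→3: n3:foll/t1/[r]
after 10 — deliver 3→2: ·
after 11 — deliver 2→1: n1:foll/t1/[r]
after 12 — deliver 1→2: ·
after 13 — timeout(4): n4:cand/t2/[-]
after 14 — deliver 4→3: n3:foll/t2/[r]
after 15 — deliver 3→4: ·
after 16 — deliver 4→1: n1:foll/t2/[r]
after 17 — deliver 1→4: n4:lead/t2/[-]
after 18 — deliver 4→2: n2:foll/t2/[r]
after 19 — deliver 2→4: ·
after 20 — timeout(0): n0:cand/t1/[-]
after 21 — crash(0): n0:✗cand/t1/[-]
after 22 — propose(2,'y'): ·
after 23 — deliver 2→1: ·
after 24 — deliver 1→2: ·
after 25 — deliver 2→0: ·
after 26 — deliver 0→2: ·
after 27 — deliver 0→1: ·
after 28 — deliver 2→1: ·
after 29 — deliver 0→4: ·

no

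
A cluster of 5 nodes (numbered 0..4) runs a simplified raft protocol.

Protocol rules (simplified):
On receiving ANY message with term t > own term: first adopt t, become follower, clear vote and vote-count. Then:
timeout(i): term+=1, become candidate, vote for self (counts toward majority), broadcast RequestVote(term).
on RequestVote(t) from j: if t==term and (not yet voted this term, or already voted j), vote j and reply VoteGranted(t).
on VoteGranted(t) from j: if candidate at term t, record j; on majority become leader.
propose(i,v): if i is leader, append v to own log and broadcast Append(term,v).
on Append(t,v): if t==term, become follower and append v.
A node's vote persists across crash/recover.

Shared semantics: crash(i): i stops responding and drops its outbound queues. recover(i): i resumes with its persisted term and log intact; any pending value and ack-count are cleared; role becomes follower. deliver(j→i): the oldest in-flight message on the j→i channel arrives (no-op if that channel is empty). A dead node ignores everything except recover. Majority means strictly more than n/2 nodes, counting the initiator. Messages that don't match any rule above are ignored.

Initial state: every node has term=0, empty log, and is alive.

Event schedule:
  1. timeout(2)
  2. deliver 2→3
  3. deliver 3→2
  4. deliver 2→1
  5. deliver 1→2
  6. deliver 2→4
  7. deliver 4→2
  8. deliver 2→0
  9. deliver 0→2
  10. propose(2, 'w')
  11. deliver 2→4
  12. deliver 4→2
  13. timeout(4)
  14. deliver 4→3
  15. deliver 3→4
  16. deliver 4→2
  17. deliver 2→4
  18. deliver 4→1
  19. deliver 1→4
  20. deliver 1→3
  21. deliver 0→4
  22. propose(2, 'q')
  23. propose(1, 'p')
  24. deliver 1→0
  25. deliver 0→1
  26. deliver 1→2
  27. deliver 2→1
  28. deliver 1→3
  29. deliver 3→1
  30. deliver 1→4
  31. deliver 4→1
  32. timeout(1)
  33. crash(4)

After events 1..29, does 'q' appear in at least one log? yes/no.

no

e1 timeout(2): 2[cand,t=1,-]
e2 deliver 2→3: 3[foll,t=1,-]
e3 deliver 3→2: ·
e4 deliver 2→1: 1[foll,t=1,-]
e5 deliver 1→2: 2[lead,t=1,-]
e6 deliver 2→4: 4[foll,t=1,-]
e7 deliver 4→2: ·
e8 deliver 2→0: 0[foll,t=1,-]
e9 deliver 0→2: ·
e10 propose(2,'w'): 2[lead,t=1,w]
e11 deliver 2→4: 4[foll,t=1,w]
e12 deliver 4→2: ·
e13 timeout(4): 4[cand,t=2,w]
e14 deliver 4→3: 3[foll,t=2,-]
e15 deliver 3→4: ·
e16 deliver 4→2: 2[foll,t=2,w]
e17 deliver 2→4: 4[lead,t=2,w]
e18 deliver 4→1: 1[foll,t=2,-]
e19 deliver 1→4: ·
e20 deliver 1→3: ·
e21 deliver 0→4: ·
e22 propose(2,'q'): ·
e23 propose(1,'p'): ·
e24 deliver 1→0: ·
e25 deliver 0→1: ·
e26 deliver 1→2: ·
e27 deliver 2→1: ·
e28 deliver 1→3: ·
e29 deliver 3→1: ·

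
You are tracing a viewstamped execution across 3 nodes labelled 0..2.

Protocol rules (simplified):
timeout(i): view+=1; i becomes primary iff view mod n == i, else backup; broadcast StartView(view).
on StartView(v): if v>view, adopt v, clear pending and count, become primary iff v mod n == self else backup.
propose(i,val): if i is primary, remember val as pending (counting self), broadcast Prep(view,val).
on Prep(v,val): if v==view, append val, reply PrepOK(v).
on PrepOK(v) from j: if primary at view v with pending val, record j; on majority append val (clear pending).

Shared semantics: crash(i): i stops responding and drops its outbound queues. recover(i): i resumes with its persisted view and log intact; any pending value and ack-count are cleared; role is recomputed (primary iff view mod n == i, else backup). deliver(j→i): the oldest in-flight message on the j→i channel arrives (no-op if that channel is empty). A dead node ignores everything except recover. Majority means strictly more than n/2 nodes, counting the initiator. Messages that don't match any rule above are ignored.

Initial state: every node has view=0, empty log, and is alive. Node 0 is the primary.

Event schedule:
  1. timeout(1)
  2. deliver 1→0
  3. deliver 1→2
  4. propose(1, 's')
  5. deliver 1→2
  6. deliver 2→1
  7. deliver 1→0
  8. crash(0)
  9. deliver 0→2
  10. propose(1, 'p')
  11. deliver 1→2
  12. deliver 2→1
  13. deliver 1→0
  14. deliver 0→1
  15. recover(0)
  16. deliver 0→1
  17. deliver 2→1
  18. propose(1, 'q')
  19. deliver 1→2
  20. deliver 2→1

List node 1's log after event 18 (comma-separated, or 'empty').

s,p

e1 timeout(1): 1[prim,v=1,-]
e2 deliver 1→0: 0[back,v=1,-]
e3 deliver 1→2: 2[back,v=1,-]
e4 propose(1,'s'): ·
e5 deliver 1→2: 2[back,v=1,s]
e6 deliver 2→1: 1[prim,v=1,s]
e7 deliver 1→0: 0[back,v=1,s]
e8 crash(0): 0[✗back,v=1,s]
e9 deliver 0→2: ·
e10 propose(1,'p'): ·
e11 deliver 1→2: 2[back,v=1,s,p]
e12 deliver 2→1: 1[prim,v=1,s,p]
e13 deliver 1→0: ·
e14 deliver 0→1: ·
e15 recover(0): 0[back,v=1,s]
e16 deliver 0→1: ·
e17 deliver 2→1: ·
e18 propose(1,'q'): ·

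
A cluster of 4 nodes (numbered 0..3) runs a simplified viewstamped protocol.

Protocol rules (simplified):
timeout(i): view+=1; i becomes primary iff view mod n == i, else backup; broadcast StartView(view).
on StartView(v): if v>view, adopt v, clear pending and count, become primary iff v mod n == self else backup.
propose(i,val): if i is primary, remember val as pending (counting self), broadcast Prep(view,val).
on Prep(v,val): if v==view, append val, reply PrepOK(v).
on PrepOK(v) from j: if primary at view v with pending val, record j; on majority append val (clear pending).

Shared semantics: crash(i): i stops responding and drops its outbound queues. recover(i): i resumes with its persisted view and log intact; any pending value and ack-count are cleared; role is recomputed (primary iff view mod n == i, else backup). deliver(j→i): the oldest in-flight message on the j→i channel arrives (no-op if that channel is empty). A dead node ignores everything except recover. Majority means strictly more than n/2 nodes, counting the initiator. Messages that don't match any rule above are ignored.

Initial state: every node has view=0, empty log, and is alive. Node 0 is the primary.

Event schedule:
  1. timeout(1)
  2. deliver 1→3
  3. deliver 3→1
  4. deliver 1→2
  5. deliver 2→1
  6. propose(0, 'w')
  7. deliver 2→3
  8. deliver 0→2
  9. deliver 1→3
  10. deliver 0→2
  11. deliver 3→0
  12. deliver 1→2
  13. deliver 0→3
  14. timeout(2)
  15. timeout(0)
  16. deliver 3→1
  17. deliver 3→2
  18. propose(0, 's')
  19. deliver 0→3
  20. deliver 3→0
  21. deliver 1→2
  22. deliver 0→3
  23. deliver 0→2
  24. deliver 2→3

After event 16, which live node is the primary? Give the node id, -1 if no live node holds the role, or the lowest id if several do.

1

step 1 timeout(1): 1={prim,v=1,log=-}
step 2 deliver 1→3: 3={back,v=1,log=-}
step 3 deliver 3→1: —
step 4 deliver 1→2: 2={back,v=1,log=-}
step 5 deliver 2→1: —
step 6 propose(0,'w'): —
step 7 deliver 2→3: —
step 8 deliver 0→2: —
step 9 deliver 1→3: —
step 10 deliver 0→2: —
step 11 deliver 3→0: —
step 12 deliver 1→2: —
step 13 deliver 0→3: —
step 14 timeout(2): 2={prim,v=2,log=-}
step 15 timeout(0): 0={back,v=1,log=-}
step 16 deliver 3→1: —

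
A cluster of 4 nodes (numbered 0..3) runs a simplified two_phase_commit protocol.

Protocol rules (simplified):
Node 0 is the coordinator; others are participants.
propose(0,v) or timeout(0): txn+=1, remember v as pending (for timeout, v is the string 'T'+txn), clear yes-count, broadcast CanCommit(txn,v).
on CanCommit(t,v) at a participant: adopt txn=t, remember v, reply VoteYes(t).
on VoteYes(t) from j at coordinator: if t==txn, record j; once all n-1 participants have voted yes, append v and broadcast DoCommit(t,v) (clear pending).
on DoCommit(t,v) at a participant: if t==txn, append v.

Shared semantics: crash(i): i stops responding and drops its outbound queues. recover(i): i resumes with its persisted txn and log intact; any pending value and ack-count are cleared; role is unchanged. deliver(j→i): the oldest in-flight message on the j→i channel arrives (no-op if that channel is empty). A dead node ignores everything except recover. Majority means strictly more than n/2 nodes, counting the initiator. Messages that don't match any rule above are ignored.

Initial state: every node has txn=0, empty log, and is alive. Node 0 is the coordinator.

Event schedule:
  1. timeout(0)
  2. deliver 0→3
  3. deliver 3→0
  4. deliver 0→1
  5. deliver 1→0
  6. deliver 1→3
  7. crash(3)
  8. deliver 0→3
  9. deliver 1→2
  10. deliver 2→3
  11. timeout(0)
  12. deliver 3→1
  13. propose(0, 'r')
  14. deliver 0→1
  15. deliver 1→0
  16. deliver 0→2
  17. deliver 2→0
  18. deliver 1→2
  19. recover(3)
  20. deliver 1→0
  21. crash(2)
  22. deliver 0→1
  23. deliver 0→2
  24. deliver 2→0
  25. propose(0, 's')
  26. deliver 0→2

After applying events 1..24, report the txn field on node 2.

1

1. timeout(0):  <0:coor t1 ->
2. deliver 0→3:  <3:part t1 ->
3. deliver 3→0:  nop
4. deliver 0→1:  <1:part t1 ->
5. deliver 1→0:  nop
6. deliver 1→3:  nop
7. crash(3):  <3:✗part t1 ->
8. deliver 0→3:  nop
9. deliver 1→2:  nop
10. deliver 2→3:  nop
11. timeout(0):  <0:coor t2 ->
12. deliver 3→1:  nop
13. propose(0,'r'):  <0:coor t3 ->
14. deliver 0→1:  <1:part t2 ->
15. deliver 1→0:  nop
16. deliver 0→2:  <2:part t1 ->
17. deliver 2→0:  nop
18. deliver 1→2:  nop
19. recover(3):  <3:part t1 ->
20. deliver 1→0:  nop
21. crash(2):  <2:✗part t1 ->
22. deliver 0→1:  <1:part t3 ->
23. deliver 0→2:  nop
24. deliver 2→0:  nop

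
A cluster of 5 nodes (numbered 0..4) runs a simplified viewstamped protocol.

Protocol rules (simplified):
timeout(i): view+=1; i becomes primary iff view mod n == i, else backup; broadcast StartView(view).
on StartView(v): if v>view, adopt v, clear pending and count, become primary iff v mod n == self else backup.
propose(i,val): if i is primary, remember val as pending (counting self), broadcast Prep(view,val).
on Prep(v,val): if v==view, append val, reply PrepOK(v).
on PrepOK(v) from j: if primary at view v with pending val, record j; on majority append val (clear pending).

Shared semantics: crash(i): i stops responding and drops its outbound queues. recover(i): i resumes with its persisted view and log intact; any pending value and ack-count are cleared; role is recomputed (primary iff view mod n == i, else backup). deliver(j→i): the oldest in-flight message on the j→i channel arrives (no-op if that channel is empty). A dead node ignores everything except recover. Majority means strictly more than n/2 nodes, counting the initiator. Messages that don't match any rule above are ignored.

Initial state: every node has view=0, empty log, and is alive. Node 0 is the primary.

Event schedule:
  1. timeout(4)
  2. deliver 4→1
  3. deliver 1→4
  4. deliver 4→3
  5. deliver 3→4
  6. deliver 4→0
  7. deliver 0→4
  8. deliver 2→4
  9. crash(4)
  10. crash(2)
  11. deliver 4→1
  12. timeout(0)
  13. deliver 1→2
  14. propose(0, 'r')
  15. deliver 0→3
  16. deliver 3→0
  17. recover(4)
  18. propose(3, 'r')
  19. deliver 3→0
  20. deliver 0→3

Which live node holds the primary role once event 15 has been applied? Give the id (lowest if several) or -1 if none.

1

[1] timeout(4) → N4(back v1 [-])
[2] deliver 4→1 → N1(prim v1 [-])
[3] deliver 1→4 → ∅
[4] deliver 4→3 → N3(back v1 [-])
[5] deliver 3→4 → ∅
[6] deliver 4→0 → N0(back v1 [-])
[7] deliver 0→4 → ∅
[8] deliver 2→4 → ∅
[9] crash(4) → N4(✗back v1 [-])
[10] crash(2) → N2(✗back v0 [-])
[11] deliver 4→1 → ∅
[12] timeout(0) → N0(back v2 [-])
[13] deliver 1→2 → ∅
[14] propose(0,'r') → ∅
[15] deliver 0→3 → N3(back v2 [-])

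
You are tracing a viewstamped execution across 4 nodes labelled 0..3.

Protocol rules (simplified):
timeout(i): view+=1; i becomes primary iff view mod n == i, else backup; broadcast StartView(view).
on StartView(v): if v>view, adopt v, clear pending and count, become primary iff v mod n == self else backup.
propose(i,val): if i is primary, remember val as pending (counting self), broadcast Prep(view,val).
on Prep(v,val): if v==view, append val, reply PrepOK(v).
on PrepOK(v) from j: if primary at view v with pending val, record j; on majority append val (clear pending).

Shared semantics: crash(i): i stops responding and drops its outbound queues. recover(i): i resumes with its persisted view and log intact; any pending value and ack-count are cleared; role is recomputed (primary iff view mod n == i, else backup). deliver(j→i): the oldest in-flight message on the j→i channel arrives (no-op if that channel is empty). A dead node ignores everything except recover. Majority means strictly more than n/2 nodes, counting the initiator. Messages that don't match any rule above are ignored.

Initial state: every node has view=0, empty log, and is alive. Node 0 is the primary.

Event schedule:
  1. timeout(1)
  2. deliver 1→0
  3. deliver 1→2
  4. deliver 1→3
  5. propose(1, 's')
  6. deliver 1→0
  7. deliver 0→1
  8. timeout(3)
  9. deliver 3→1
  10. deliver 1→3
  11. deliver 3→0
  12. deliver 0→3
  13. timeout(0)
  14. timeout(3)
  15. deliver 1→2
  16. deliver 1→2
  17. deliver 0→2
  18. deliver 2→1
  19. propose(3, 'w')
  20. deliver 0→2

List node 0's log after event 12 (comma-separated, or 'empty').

step 1 timeout(1): 1={prim,v=1,log=-}
step 2 deliver 1→0: 0={back,v=1,log=-}
step 3 deliver 1→2: 2={back,v=1,log=-}
step 4 deliver 1→3: 3={back,v=1,log=-}
step 5 propose(1,'s'): —
step 6 deliver 1→0: 0={back,v=1,log=s}
step 7 deliver 0→1: —
step 8 timeout(3): 3={back,v=2,log=-}
step 9 deliver 3→1: 1={back,v=2,log=-}
step 10 deliver 1→3: —
step 11 deliver 3→0: 0={back,v=2,log=s}
step 12 deliver 0→3: —

s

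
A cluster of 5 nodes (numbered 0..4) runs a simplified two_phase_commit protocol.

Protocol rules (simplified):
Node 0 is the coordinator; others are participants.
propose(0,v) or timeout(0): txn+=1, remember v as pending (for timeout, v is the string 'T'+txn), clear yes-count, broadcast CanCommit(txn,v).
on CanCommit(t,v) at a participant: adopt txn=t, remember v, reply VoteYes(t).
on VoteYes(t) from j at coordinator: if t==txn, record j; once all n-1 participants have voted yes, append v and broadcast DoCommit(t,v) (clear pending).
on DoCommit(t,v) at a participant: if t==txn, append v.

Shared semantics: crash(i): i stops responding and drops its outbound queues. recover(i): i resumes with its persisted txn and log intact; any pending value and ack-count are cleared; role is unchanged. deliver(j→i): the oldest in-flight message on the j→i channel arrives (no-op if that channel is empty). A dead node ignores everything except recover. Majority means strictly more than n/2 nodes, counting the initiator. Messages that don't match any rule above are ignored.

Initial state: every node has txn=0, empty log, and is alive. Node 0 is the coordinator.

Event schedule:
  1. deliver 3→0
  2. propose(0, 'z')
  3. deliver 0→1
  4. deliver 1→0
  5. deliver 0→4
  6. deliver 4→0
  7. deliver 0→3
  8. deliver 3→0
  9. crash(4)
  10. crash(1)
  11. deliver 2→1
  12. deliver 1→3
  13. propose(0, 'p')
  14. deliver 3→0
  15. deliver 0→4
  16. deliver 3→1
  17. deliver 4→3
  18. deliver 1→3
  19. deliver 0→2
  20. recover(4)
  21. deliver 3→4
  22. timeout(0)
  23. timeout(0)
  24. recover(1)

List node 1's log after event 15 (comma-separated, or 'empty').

empty

after 1 — deliver 3→0: ·
after 2 — propose(0,'z'): n0:coor/t1/[-]
after 3 — deliver 0→1: n1:part/t1/[-]
after 4 — deliver 1→0: ·
after 5 — deliver 0→4: n4:part/t1/[-]
after 6 — deliver 4→0: ·
after 7 — deliver 0→3: n3:part/t1/[-]
after 8 — deliver 3→0: ·
after 9 — crash(4): n4:✗part/t1/[-]
after 10 — crash(1): n1:✗part/t1/[-]
after 11 — deliver 2→1: ·
after 12 — deliver 1→3: ·
after 13 — propose(0,'p'): n0:coor/t2/[-]
after 14 — deliver 3→0: ·
after 15 — deliver 0→4: ·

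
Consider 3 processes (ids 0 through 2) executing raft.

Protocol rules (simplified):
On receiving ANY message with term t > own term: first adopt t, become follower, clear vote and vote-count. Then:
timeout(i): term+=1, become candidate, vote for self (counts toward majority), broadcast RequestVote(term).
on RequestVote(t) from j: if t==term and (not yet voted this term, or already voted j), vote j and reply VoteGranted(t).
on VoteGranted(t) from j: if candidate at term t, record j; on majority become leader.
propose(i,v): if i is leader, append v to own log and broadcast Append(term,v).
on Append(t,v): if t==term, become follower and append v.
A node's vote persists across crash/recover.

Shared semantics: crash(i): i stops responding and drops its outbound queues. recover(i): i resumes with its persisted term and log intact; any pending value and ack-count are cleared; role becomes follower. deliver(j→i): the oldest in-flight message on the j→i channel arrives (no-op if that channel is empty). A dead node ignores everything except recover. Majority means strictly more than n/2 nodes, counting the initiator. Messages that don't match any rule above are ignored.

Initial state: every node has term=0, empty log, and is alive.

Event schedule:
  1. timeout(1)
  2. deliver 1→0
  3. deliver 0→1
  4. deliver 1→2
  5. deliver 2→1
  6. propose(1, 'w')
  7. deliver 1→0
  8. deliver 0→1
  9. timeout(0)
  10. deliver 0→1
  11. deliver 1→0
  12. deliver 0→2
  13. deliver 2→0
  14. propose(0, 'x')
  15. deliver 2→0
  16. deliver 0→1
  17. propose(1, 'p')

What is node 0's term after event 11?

2

step 1 timeout(1): 1={cand,t=1,log=-}
step 2 deliver 1→0: 0={foll,t=1,log=-}
step 3 deliver 0→1: 1={lead,t=1,log=-}
step 4 deliver 1→2: 2={foll,t=1,log=-}
step 5 deliver 2→1: —
step 6 propose(1,'w'): 1={lead,t=1,log=w}
step 7 deliver 1→0: 0={foll,t=1,log=w}
step 8 deliver 0→1: —
step 9 timeout(0): 0={cand,t=2,log=w}
step 10 deliver 0→1: 1={foll,t=2,log=w}
step 11 deliver 1→0: 0={lead,t=2,log=w}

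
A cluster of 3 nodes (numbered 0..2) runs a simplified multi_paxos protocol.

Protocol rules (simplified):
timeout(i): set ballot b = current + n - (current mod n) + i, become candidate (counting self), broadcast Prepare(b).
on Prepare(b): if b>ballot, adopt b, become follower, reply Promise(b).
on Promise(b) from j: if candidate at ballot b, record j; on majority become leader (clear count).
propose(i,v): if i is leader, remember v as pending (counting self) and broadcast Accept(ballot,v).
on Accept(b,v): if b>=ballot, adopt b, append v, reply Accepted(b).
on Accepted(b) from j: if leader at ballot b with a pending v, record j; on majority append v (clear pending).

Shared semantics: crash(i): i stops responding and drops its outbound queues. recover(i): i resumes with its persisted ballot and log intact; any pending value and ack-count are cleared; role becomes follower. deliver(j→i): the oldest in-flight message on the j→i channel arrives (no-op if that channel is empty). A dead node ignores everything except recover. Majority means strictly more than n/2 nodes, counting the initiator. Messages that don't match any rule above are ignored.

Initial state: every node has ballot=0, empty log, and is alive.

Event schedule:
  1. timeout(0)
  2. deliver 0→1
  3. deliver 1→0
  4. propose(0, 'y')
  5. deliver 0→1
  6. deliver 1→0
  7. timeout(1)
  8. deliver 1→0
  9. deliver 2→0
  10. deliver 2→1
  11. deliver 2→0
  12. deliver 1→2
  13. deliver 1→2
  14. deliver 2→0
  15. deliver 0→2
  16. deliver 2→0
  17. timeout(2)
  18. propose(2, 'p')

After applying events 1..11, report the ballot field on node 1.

7

after 1 — timeout(0): n0:cand/b3/[-]
after 2 — deliver 0→1: n1:foll/b3/[-]
after 3 — deliver 1→0: n0:lead/b3/[-]
after 4 — propose(0,'y'): ·
after 5 — deliver 0→1: n1:foll/b3/[y]
after 6 — deliver 1→0: n0:lead/b3/[y]
after 7 — timeout(1): n1:cand/b7/[y]
after 8 — deliver 1→0: n0:foll/b7/[y]
after 9 — deliver 2→0: ·
after 10 — deliver 2→1: ·
after 11 — deliver 2→0: ·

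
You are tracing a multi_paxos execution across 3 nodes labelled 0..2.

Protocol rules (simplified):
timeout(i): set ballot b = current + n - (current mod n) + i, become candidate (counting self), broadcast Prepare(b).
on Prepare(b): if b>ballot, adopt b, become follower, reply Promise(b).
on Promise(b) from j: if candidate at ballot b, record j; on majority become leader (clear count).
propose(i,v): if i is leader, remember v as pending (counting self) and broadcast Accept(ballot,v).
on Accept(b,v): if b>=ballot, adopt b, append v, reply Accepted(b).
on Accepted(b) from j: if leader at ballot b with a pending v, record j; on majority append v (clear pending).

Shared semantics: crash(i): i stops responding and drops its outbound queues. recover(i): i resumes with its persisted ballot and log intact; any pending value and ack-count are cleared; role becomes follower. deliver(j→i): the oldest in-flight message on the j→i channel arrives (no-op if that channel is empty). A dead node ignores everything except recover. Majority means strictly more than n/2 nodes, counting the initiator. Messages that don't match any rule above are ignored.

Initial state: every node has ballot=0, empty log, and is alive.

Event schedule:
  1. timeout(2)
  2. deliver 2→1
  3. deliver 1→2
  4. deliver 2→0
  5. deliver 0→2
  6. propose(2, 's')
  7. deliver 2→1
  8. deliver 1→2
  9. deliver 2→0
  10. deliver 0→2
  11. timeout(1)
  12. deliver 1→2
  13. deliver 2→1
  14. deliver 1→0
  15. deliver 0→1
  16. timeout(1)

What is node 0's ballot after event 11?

e1 timeout(2): 2[cand,b=5,-]
e2 deliver 2→1: 1[foll,b=5,-]
e3 deliver 1→2: 2[lead,b=5,-]
e4 deliver 2→0: 0[foll,b=5,-]
e5 deliver 0→2: ·
e6 propose(2,'s'): ·
e7 deliver 2→1: 1[foll,b=5,s]
e8 deliver 1→2: 2[lead,b=5,s]
e9 deliver 2→0: 0[foll,b=5,s]
e10 deliver 0→2: ·
e11 timeout(1): 1[cand,b=7,s]

5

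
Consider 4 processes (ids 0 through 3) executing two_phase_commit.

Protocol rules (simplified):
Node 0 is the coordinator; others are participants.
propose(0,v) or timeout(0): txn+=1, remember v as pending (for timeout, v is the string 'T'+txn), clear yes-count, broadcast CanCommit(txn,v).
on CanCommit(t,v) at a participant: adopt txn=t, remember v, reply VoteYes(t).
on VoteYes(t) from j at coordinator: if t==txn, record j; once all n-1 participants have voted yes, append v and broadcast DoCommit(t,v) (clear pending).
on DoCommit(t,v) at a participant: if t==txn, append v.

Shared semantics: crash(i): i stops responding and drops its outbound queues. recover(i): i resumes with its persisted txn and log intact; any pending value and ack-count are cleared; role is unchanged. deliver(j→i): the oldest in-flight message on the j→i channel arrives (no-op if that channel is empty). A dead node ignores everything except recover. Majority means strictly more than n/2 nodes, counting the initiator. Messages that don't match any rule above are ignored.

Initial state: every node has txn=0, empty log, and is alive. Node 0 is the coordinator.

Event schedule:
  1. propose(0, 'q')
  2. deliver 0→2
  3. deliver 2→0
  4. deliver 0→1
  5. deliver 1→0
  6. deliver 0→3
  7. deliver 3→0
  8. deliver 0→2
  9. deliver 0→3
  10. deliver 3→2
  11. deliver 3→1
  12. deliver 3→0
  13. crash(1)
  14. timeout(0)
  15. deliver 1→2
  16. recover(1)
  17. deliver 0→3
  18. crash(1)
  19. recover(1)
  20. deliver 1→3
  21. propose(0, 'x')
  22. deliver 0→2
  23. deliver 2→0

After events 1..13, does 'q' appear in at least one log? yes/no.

yes

1. propose(0,'q'):  <0:coor t1 ->
2. deliver 0→2:  <2:part t1 ->
3. deliver 2→0:  nop
4. deliver 0→1:  <1:part t1 ->
5. deliver 1→0:  nop
6. deliver 0→3:  <3:part t1 ->
7. deliver 3→0:  <0:coor t1 q>
8. deliver 0→2:  <2:part t1 q>
9. deliver 0→3:  <3:part t1 q>
10. deliver 3→2:  nop
11. deliver 3→1:  nop
12. deliver 3→0:  nop
13. crash(1):  <1:✗part t1 ->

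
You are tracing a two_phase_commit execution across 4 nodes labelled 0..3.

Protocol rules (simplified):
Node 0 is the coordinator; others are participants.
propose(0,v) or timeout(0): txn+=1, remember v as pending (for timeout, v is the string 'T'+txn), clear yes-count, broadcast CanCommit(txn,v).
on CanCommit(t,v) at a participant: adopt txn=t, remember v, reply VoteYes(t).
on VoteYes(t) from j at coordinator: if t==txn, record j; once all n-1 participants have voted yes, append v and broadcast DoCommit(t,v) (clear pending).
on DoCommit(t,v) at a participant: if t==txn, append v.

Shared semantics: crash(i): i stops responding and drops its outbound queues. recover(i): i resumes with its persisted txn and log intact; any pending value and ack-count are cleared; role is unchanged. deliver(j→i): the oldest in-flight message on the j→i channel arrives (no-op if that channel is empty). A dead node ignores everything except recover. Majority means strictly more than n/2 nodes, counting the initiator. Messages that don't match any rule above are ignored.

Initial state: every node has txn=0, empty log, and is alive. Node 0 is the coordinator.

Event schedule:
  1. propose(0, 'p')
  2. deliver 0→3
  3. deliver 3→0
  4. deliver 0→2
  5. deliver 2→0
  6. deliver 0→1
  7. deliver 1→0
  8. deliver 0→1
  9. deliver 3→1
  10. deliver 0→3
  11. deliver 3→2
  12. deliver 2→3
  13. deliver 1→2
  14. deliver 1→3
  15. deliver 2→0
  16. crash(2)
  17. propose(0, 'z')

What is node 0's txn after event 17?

2

after 1 — propose(0,'p'): n0:coor/t1/[-]
after 2 — deliver 0→3: n3:part/t1/[-]
after 3 — deliver 3→0: ·
after 4 — deliver 0→2: n2:part/t1/[-]
after 5 — deliver 2→0: ·
after 6 — deliver 0→1: n1:part/t1/[-]
after 7 — deliver 1→0: n0:coor/t1/[p]
after 8 — deliver 0→1: n1:part/t1/[p]
after 9 — deliver 3→1: ·
after 10 — deliver 0→3: n3:part/t1/[p]
after 11 — deliver 3→2: ·
after 12 — deliver 2→3: ·
after 13 — deliver 1→2: ·
after 14 — deliver 1→3: ·
after 15 — deliver 2→0: ·
after 16 — crash(2): n2:✗part/t1/[-]
after 17 — propose(0,'z'): n0:coor/t2/[p]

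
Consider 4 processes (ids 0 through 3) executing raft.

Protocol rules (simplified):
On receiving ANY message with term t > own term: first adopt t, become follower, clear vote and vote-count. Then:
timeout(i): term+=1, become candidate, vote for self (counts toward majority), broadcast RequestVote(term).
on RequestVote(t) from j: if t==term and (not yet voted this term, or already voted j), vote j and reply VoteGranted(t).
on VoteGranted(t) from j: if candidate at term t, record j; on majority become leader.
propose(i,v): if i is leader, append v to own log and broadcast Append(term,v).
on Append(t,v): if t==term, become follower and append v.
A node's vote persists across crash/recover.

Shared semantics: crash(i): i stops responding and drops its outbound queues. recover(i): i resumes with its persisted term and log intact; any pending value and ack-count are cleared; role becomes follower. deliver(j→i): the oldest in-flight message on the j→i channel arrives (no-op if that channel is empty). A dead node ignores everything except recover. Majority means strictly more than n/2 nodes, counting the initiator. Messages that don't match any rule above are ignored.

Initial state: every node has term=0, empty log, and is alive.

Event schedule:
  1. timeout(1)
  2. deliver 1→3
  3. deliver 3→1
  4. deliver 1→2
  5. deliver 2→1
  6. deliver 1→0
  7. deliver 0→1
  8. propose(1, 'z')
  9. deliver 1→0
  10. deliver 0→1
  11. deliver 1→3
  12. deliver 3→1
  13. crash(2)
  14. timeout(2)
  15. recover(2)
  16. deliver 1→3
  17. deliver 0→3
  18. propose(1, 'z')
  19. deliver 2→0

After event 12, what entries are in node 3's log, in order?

[1] timeout(1) → N1(cand t1 [-])
[2] deliver 1→3 → N3(foll t1 [-])
[3] deliver 3→1 → ∅
[4] deliver 1→2 → N2(foll t1 [-])
[5] deliver 2→1 → N1(lead t1 [-])
[6] deliver 1→0 → N0(foll t1 [-])
[7] deliver 0→1 → ∅
[8] propose(1,'z') → N1(lead t1 [z])
[9] deliver 1→0 → N0(foll t1 [z])
[10] deliver 0→1 → ∅
[11] deliver 1→3 → N3(foll t1 [z])
[12] deliver 3→1 → ∅

z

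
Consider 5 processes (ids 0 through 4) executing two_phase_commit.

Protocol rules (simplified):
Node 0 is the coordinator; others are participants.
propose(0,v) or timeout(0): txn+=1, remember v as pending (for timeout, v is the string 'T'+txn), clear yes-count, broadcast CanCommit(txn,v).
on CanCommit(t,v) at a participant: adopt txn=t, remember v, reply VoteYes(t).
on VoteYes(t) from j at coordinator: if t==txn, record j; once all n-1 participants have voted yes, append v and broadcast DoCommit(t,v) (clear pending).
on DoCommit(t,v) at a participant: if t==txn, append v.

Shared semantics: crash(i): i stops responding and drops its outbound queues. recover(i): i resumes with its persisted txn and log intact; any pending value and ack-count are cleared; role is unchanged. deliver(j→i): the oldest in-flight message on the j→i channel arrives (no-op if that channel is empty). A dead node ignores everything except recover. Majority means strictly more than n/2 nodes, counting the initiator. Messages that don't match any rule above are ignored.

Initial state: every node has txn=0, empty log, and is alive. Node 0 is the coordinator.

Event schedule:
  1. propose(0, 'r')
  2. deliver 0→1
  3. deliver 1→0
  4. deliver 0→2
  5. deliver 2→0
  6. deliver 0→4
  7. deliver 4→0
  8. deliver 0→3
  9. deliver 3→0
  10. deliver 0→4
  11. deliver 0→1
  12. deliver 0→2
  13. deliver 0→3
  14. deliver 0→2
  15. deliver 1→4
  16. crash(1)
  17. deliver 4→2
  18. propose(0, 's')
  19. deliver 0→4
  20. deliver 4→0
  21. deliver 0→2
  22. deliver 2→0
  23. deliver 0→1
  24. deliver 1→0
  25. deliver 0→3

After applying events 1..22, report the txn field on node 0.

1. propose(0,'r'):  <0:coor t1 ->
2. deliver 0→1:  <1:part t1 ->
3. deliver 1→0:  nop
4. deliver 0→2:  <2:part t1 ->
5. deliver 2→0:  nop
6. deliver 0→4:  <4:part t1 ->
7. deliver 4→0:  nop
8. deliver 0→3:  <3:part t1 ->
9. deliver 3→0:  <0:coor t1 r>
10. deliver 0→4:  <4:part t1 r>
11. deliver 0→1:  <1:part t1 r>
12. deliver 0→2:  <2:part t1 r>
13. deliver 0→3:  <3:part t1 r>
14. deliver 0→2:  nop
15. deliver 1→4:  nop
16. crash(1):  <1:✗part t1 r>
17. deliver 4→2:  nop
18. propose(0,'s'):  <0:coor t2 r>
19. deliver 0→4:  <4:part t2 r>
20. deliver 4→0:  nop
21. deliver 0→2:  <2:part t2 r>
22. deliver 2→0:  nop

2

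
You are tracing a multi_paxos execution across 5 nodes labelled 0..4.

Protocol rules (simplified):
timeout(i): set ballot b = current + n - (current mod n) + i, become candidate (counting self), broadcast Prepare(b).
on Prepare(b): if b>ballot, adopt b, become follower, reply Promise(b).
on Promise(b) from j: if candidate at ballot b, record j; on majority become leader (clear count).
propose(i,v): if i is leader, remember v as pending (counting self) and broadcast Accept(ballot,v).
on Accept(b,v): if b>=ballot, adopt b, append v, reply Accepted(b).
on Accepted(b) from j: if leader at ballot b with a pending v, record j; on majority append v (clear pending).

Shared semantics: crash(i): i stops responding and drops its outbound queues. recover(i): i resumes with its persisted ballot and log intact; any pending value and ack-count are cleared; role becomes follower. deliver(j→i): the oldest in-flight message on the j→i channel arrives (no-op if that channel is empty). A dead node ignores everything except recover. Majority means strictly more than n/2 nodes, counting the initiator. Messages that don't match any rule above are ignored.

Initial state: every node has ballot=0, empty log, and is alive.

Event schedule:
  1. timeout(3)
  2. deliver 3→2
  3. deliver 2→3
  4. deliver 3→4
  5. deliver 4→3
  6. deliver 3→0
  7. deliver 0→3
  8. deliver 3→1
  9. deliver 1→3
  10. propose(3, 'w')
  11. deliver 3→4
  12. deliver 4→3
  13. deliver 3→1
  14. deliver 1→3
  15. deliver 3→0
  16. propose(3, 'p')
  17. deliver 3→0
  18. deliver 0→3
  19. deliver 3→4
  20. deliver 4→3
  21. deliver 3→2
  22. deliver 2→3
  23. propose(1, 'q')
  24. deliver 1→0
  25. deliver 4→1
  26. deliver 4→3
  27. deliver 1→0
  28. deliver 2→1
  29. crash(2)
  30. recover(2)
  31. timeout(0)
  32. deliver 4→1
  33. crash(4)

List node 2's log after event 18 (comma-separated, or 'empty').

e1 timeout(3): 3[cand,b=8,-]
e2 deliver 3→2: 2[foll,b=8,-]
e3 deliver 2→3: ·
e4 deliver 3→4: 4[foll,b=8,-]
e5 deliver 4→3: 3[lead,b=8,-]
e6 deliver 3→0: 0[foll,b=8,-]
e7 deliver 0→3: ·
e8 deliver 3→1: 1[foll,b=8,-]
e9 deliver 1→3: ·
e10 propose(3,'w'): ·
e11 deliver 3→4: 4[foll,b=8,w]
e12 deliver 4→3: ·
e13 deliver 3→1: 1[foll,b=8,w]
e14 deliver 1→3: 3[lead,b=8,w]
e15 deliver 3→0: 0[foll,b=8,w]
e16 propose(3,'p'): ·
e17 deliver 3→0: 0[foll,b=8,w,p]
e18 deliver 0→3: ·

empty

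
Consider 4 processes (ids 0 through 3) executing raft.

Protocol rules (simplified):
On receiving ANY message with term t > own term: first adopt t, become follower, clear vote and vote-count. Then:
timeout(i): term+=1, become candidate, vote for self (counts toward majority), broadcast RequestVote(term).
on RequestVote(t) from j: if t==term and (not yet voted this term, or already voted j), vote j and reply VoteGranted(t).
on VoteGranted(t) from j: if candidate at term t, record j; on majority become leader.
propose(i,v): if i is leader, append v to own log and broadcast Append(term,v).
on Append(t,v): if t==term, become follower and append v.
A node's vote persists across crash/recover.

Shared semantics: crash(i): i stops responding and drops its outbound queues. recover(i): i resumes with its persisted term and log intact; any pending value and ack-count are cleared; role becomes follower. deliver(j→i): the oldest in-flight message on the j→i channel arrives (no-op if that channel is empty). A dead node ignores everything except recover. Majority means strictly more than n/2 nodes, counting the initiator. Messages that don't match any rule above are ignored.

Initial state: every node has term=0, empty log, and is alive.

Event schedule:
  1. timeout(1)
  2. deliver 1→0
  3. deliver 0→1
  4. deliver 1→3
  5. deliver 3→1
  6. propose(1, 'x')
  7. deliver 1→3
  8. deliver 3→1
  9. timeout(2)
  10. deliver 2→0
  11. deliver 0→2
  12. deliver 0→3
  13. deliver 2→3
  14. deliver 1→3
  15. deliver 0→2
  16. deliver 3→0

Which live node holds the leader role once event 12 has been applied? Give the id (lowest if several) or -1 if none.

1

step 1 timeout(1): 1={cand,t=1,log=-}
step 2 deliver 1→0: 0={foll,t=1,log=-}
step 3 deliver 0→1: —
step 4 deliver 1→3: 3={foll,t=1,log=-}
step 5 deliver 3→1: 1={lead,t=1,log=-}
step 6 propose(1,'x'): 1={lead,t=1,log=x}
step 7 deliver 1→3: 3={foll,t=1,log=x}
step 8 deliver 3→1: —
step 9 timeout(2): 2={cand,t=1,log=-}
step 10 deliver 2→0: —
step 11 deliver 0→2: —
step 12 deliver 0→3: —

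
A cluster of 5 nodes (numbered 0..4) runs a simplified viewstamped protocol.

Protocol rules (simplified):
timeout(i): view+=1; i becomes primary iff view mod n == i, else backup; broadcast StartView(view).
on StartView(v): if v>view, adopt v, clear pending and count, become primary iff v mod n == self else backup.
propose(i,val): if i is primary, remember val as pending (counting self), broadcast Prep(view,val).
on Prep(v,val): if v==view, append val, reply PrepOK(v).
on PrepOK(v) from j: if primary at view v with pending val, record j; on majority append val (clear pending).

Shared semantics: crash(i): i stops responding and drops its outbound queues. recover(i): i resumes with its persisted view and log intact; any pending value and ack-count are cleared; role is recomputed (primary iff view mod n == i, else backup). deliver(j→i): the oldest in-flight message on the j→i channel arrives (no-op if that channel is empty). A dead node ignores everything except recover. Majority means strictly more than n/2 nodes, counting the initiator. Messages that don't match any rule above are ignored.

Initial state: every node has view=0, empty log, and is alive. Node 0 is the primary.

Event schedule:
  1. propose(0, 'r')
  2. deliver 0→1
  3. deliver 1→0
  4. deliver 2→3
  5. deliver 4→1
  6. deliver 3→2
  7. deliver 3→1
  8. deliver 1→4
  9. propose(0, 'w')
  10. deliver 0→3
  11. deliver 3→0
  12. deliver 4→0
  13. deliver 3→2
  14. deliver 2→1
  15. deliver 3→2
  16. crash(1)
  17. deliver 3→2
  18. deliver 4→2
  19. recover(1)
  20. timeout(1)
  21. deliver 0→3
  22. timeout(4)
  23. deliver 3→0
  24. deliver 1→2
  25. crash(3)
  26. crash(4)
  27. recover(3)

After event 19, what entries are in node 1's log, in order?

after 1 — propose(0,'r'): ·
after 2 — deliver 0→1: n1:back/v0/[r]
after 3 — deliver 1→0: ·
after 4 — deliver 2→3: ·
after 5 — deliver 4→1: ·
after 6 — deliver 3→2: ·
after 7 — deliver 3→1: ·
after 8 — deliver 1→4: ·
after 9 — propose(0,'w'): ·
after 10 — deliver 0→3: n3:back/v0/[r]
after 11 — deliver 3→0: ·
after 12 — deliver 4→0: ·
after 13 — deliver 3→2: ·
after 14 — deliver 2→1: ·
after 15 — deliver 3→2: ·
after 16 — crash(1): n1:✗back/v0/[r]
after 17 — deliver 3→2: ·
after 18 — deliver 4→2: ·
after 19 — recover(1): n1:back/v0/[r]

r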